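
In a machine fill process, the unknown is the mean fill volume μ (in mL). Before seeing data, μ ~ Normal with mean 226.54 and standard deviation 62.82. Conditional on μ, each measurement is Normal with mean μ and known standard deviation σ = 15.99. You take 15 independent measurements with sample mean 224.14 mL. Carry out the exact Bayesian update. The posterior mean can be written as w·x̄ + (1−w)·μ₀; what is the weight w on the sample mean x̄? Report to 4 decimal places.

For Normal data with known variance σ², a Normal(μ₀, σ₀²) prior on μ is conjugate. Posterior precision = 1/σ₀² + n/σ²; posterior mean is the precision-weighted average of μ₀ and x̄.
σ₀² = 62.82² = 3946.3524, σ² = 15.99² = 255.6801. Prior precision 1/σ₀² = 1/3946.3524; data precision n/σ² = 15/255.6801.
w = (n/σ²)/(1/σ₀² + n/σ²) = n·σ₀²/(σ² + n·σ₀²) = 15·3946.3524/(255.6801 + 15·3946.3524) = 59195.286/59450.9661 = 0.9957.

0.9957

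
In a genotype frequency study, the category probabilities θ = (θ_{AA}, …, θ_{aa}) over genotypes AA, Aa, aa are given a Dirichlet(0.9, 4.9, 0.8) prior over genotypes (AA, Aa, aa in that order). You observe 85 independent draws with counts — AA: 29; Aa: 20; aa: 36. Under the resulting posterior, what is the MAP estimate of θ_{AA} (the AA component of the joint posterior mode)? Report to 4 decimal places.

The Dirichlet prior is conjugate to the Multinomial likelihood: each posterior αⱼ = prior αⱼ + observed count nⱼ.
Posterior concentration: (29.9, 24.9, 36.8), total = 91.6.
Joint mode component: (α_{AA}−1)/(Σα−K) = 28.9/88.6 = 0.3262.

0.3262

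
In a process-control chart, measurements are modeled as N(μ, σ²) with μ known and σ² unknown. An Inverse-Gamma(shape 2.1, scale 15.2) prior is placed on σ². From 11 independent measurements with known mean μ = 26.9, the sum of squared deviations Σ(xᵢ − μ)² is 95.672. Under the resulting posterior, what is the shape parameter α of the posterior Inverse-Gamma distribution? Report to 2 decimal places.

7.60

With known mean μ and an Inverse-Gamma(α, β) prior on σ², the Normal likelihood is conjugate: posterior is Inv-Gamma(α + n/2, β + Σ(xᵢ−μ)²/2).
Posterior: Inv-Gamma(2.1 + 11/2, 15.2 + 95.672/2) = Inv-Gamma(7.60, 63.0360).
Posterior α = 7.60.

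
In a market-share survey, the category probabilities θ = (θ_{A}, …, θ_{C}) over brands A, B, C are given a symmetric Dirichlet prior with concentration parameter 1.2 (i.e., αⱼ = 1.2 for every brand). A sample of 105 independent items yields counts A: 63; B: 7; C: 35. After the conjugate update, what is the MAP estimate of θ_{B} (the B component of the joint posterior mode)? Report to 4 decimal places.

0.0682

The Dirichlet prior is conjugate to the Multinomial likelihood: each posterior αⱼ = prior αⱼ + observed count nⱼ.
Posterior concentration: (64.2, 8.2, 36.2), total = 108.6.
Joint mode component: (α_{B}−1)/(Σα−K) = 7.2/105.6 = 0.0682.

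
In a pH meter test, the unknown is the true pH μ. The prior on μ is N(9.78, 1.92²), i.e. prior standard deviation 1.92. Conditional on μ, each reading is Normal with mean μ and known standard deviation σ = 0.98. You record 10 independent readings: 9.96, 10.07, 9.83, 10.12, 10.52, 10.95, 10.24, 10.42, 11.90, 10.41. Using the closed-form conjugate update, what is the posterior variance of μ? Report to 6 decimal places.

0.093601

For Normal data with known variance σ², a Normal(μ₀, σ₀²) prior on μ is conjugate. Posterior precision = 1/σ₀² + n/σ²; posterior mean is the precision-weighted average of μ₀ and x̄.
σ₀² = 1.92² = 3.6864, σ² = 0.98² = 0.9604; σ² + n·σ₀² = 0.9604 + 10·3.6864 = 37.8244.
Posterior precision = 1/σ₀² + n/σ² = 1/3.6864 + 10/0.9604 = (σ² + n·σ₀²)/(σ₀²σ²) = 37.8244/(3.6864·0.9604); posterior variance σₙ² = σ₀²σ²/(σ² + n·σ₀²) = 3.6864·0.9604/37.8244 = 0.093601.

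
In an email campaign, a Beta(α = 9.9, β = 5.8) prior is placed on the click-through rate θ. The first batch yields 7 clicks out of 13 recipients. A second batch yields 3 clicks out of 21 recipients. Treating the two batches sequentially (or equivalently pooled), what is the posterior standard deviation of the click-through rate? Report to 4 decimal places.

0.0688

The Beta prior is conjugate to a Binomial/Bernoulli likelihood; the update adds successes to α and failures to β.
After batch 1: Beta(9.9+7, 5.8+6) = Beta(16.9, 11.8).
After batch 2: Beta(16.9+3, 11.8+18) = Beta(19.9, 29.8).
Var = αβ/((α+β)²(α+β+1)) = 19.9·29.8/(49.7²·50.7) = 0.00473531; SD = √0.00473531 = 0.0688.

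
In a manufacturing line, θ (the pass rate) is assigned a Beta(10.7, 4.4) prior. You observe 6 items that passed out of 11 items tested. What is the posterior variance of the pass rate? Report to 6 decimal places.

The Beta prior is conjugate to a Binomial/Bernoulli likelihood; the update adds successes to α and failures to β.
Posterior: Beta(α+k, β+n−k) = Beta(10.7+6, 4.4+5) = Beta(16.7, 9.4).
Var = αβ/((α+β)²(α+β+1)) = 16.7·9.4/(26.1²·27.1) = 0.008503.

0.008503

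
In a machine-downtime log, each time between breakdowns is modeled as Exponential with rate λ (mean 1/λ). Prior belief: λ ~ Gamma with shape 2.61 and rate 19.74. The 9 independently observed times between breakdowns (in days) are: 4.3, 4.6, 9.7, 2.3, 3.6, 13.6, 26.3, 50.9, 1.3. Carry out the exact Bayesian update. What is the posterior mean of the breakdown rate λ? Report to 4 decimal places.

0.0852

With a Gamma(shape α, rate β) prior on the exponential rate λ, the posterior after n observations with total T = Σxᵢ is Gamma(α+n, β+T).
Sum of observations T = 116.6 days; n = 9.
Posterior: Gamma(2.61+9, 19.74+116.6) = Gamma(11.61, 136.34).
Posterior mean of λ = α/β = 11.61/136.34 = 0.0852.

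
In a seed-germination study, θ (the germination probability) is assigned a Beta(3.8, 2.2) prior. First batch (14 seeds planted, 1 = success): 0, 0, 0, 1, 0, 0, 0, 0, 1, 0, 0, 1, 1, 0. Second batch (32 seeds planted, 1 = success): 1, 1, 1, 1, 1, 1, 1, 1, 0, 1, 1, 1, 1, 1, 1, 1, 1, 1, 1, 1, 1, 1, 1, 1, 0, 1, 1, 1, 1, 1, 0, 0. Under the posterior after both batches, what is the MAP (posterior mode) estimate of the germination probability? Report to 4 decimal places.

0.6960

The Beta prior is conjugate to a Binomial/Bernoulli likelihood; the update adds successes to α and failures to β.
After batch 1: Beta(3.8+4, 2.2+10) = Beta(7.8, 12.2).
After batch 2: Beta(7.8+28, 12.2+4) = Beta(35.8, 16.2).
Mode of Beta(a,b) for a,b>1 is (a−1)/(a+b−2) = 34.8/50.0 = 0.6960.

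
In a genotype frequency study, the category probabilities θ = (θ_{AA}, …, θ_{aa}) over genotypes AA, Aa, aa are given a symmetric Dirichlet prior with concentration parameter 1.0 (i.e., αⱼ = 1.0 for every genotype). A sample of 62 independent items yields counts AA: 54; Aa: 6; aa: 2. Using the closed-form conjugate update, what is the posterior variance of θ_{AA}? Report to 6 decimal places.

The Dirichlet prior is conjugate to the Multinomial likelihood: each posterior αⱼ = prior αⱼ + observed count nⱼ.
Posterior concentration: (55.0, 7.0, 3.0), total = 65.0.
Var[θ_j] = α_j(Σα−α_j)/((Σα)²(Σα+1)) = 55.0·10.0/(65.0²·66.0) = 0.001972.

0.001972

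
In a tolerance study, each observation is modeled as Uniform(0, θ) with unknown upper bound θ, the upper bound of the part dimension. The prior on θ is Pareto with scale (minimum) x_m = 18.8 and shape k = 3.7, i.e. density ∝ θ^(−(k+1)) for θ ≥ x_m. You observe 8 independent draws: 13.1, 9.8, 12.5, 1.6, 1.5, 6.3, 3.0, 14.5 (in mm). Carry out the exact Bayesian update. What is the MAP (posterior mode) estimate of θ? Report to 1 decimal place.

18.8

A Pareto(scale x_m, shape k) prior on the upper bound θ of Uniform(0, θ) is conjugate: posterior is Pareto(max(x_m, max xᵢ), k + n).
Sample maximum = 14.5; prior scale x_m = 18.8 → posterior scale = max = 18.8.
Posterior shape = 3.7 + 8 = 11.7.
The Pareto density is decreasing on [x_m, ∞), so the mode is x_m = 18.8.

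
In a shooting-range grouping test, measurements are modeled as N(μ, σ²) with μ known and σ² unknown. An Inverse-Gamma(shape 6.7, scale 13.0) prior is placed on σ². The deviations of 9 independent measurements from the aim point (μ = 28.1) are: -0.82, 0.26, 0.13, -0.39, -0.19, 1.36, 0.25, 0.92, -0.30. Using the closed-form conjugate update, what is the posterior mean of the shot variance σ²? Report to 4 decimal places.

With known mean μ and an Inverse-Gamma(α, β) prior on σ², the Normal likelihood is conjugate: posterior is Inv-Gamma(α + n/2, β + Σ(xᵢ−μ)²/2).
Σ(xᵢ−μ)² = (-0.82)² + (0.26)² + (0.13)² + (-0.39)² + (-0.19)² + (1.36)² + (0.25)² + (0.92)² + (-0.30)² = 3.7936.
Posterior: Inv-Gamma(6.7 + 9/2, 13.0 + 3.7936/2) = Inv-Gamma(11.20, 14.89680).
E[σ²|data] = β/(α−1) = 14.89680/10.20 = 1.4605.

1.4605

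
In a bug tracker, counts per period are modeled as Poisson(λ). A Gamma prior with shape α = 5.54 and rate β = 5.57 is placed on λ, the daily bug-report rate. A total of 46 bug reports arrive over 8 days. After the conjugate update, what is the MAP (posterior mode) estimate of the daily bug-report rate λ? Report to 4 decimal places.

With a Gamma(shape α, rate β) prior, the Poisson likelihood is conjugate: the posterior is Gamma(α + ΣXᵢ, β + n).
Posterior: Gamma(α+S, β+n) = Gamma(5.54+46, 5.57+8) = Gamma(51.54, 13.57).
Mode of Gamma(α,β) for α≥1 is (α−1)/β = 50.54/13.57 = 3.7244.

3.7244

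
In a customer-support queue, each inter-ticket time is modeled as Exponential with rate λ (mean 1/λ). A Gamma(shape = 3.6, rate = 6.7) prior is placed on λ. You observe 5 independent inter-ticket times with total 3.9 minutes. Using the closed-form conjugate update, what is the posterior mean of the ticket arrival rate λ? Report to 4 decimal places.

0.8113

With a Gamma(shape α, rate β) prior on the exponential rate λ, the posterior after n observations with total T = Σxᵢ is Gamma(α+n, β+T).
Posterior: Gamma(3.6+5, 6.7+3.9) = Gamma(8.6, 10.6).
Posterior mean of λ = α/β = 8.6/10.6 = 0.8113.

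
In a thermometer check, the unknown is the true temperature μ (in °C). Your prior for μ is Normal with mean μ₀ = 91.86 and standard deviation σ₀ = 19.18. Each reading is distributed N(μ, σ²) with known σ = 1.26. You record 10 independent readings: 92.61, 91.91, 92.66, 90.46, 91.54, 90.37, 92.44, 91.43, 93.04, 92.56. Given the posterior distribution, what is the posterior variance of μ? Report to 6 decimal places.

For Normal data with known variance σ², a Normal(μ₀, σ₀²) prior on μ is conjugate. Posterior precision = 1/σ₀² + n/σ²; posterior mean is the precision-weighted average of μ₀ and x̄.
σ₀² = 19.18² = 367.8724, σ² = 1.26² = 1.5876; σ² + n·σ₀² = 1.5876 + 10·367.8724 = 3680.3116.
Posterior precision = 1/σ₀² + n/σ² = 1/367.8724 + 10/1.5876 = (σ² + n·σ₀²)/(σ₀²σ²) = 3680.3116/(367.8724·1.5876); posterior variance σₙ² = σ₀²σ²/(σ² + n·σ₀²) = 367.8724·1.5876/3680.3116 = 0.158692.

0.158692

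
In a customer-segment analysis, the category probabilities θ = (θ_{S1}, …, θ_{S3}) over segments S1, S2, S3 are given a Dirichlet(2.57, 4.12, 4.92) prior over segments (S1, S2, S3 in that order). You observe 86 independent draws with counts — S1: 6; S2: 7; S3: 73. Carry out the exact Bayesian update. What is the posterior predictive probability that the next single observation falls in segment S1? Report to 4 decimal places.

The Dirichlet prior is conjugate to the Multinomial likelihood: each posterior αⱼ = prior αⱼ + observed count nⱼ.
Posterior concentration: (8.57, 11.12, 77.92), total = 97.61.
P(next = S1 | data) = α_{S1}/Σα = 0.0878.

0.0878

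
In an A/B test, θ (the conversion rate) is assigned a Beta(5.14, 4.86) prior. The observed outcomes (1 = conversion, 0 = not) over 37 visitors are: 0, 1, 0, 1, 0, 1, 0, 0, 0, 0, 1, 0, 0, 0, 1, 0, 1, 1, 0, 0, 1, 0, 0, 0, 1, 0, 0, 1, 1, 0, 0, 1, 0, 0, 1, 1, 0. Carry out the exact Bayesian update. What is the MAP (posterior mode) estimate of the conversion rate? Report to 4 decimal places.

0.4031

The Beta prior is conjugate to a Binomial/Bernoulli likelihood; the update adds successes to α and failures to β.
Posterior: Beta(α+k, β+n−k) = Beta(5.14+14, 4.86+23) = Beta(19.14, 27.86).
Mode of Beta(a,b) for a,b>1 is (a−1)/(a+b−2) = 18.14/45.00 = 0.4031.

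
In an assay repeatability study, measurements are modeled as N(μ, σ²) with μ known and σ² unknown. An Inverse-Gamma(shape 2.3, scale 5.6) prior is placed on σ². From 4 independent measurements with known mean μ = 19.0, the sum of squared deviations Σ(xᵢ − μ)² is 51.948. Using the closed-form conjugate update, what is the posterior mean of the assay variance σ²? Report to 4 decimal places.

9.5679

With known mean μ and an Inverse-Gamma(α, β) prior on σ², the Normal likelihood is conjugate: posterior is Inv-Gamma(α + n/2, β + Σ(xᵢ−μ)²/2).
Posterior: Inv-Gamma(2.3 + 4/2, 5.6 + 51.948/2) = Inv-Gamma(4.30, 31.5740).
E[σ²|data] = β/(α−1) = 31.5740/3.30 = 9.5679.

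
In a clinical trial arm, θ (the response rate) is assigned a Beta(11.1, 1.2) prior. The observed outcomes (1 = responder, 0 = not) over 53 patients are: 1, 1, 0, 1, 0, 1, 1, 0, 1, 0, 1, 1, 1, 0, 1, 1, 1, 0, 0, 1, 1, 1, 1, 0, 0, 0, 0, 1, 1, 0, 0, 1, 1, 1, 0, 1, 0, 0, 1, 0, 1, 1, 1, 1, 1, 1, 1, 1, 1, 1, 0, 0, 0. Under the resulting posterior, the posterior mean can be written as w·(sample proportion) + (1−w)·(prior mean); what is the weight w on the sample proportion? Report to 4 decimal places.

The Beta prior is conjugate to a Binomial/Bernoulli likelihood; the update adds successes to α and failures to β.
Posterior mean = (α₀+k)/(α₀+β₀+n) = [n/(α₀+β₀+n)]·(k/n) + [(α₀+β₀)/(α₀+β₀+n)]·α₀/(α₀+β₀), so only n and the prior enter the weight.
The weight on the data is w = n/(α₀+β₀+n) = 53/(11.1+1.2+53) = 53/65.3 = 0.8116.

0.8116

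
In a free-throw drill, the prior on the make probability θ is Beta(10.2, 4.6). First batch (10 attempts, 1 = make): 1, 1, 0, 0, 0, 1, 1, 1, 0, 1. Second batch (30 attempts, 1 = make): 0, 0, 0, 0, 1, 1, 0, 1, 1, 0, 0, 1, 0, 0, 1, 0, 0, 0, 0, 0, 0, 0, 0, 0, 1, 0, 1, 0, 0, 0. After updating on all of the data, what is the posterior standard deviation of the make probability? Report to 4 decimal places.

The Beta prior is conjugate to a Binomial/Bernoulli likelihood; the update adds successes to α and failures to β.
After batch 1: Beta(10.2+6, 4.6+4) = Beta(16.2, 8.6).
After batch 2: Beta(16.2+8, 8.6+22) = Beta(24.2, 30.6).
Var = αβ/((α+β)²(α+β+1)) = 24.2·30.6/(54.8²·55.8) = 0.00441918; SD = √0.00441918 = 0.0665.

0.0665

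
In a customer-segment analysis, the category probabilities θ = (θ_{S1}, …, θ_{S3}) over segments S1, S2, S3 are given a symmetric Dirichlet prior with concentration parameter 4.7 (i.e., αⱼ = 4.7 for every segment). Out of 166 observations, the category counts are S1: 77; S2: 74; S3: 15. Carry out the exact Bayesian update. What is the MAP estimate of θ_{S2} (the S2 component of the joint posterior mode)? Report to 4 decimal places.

The Dirichlet prior is conjugate to the Multinomial likelihood: each posterior αⱼ = prior αⱼ + observed count nⱼ.
Posterior concentration: (81.7, 78.7, 19.7), total = 180.1.
Joint mode component: (α_{S2}−1)/(Σα−K) = 77.7/177.1 = 0.4387.

0.4387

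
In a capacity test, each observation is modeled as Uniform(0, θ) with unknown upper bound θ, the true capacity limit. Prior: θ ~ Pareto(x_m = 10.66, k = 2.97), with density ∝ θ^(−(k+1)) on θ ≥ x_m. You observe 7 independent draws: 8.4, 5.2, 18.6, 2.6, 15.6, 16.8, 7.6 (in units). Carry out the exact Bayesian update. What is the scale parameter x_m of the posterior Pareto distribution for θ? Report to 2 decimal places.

A Pareto(scale x_m, shape k) prior on the upper bound θ of Uniform(0, θ) is conjugate: posterior is Pareto(max(x_m, max xᵢ), k + n).
Sample maximum = 18.6; prior scale x_m = 10.66 → posterior scale = max = 18.60.
Posterior shape = 2.97 + 7 = 9.97.
Posterior scale x_m = 18.60.

18.60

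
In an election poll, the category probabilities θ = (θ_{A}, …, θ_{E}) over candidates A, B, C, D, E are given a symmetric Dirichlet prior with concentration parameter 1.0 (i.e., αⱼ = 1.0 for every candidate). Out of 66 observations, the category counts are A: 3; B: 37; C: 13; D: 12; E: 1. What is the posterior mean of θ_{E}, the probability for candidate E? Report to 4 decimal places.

0.0282

The Dirichlet prior is conjugate to the Multinomial likelihood: each posterior αⱼ = prior αⱼ + observed count nⱼ.
Posterior concentration: (4.0, 38.0, 14.0, 13.0, 2.0), total = 71.0.
E[θ_{E}|data] = α_{E}/Σα = 2.0/71.0 = 0.0282.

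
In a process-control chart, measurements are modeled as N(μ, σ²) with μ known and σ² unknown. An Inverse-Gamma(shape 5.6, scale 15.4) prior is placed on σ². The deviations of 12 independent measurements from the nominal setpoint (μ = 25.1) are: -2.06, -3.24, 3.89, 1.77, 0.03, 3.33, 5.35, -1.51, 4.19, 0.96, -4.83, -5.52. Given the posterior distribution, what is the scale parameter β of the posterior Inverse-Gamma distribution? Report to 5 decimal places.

With known mean μ and an Inverse-Gamma(α, β) prior on σ², the Normal likelihood is conjugate: posterior is Inv-Gamma(α + n/2, β + Σ(xᵢ−μ)²/2).
Σ(xᵢ−μ)² = (-2.06)² + (-3.24)² + (3.89)² + (1.77)² + (0.03)² + (3.33)² + (5.35)² + (-1.51)² + (4.19)² + (0.96)² + (-4.83)² + (-5.52)² = 147.2756.
Posterior: Inv-Gamma(5.6 + 12/2, 15.4 + 147.2756/2) = Inv-Gamma(11.60, 89.03780).
Posterior β = 89.03780.

89.03780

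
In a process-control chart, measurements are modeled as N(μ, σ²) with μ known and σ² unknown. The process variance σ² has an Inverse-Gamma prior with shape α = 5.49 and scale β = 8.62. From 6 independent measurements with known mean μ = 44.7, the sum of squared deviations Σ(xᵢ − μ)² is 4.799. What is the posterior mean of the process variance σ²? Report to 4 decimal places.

With known mean μ and an Inverse-Gamma(α, β) prior on σ², the Normal likelihood is conjugate: posterior is Inv-Gamma(α + n/2, β + Σ(xᵢ−μ)²/2).
Posterior: Inv-Gamma(5.49 + 6/2, 8.62 + 4.799/2) = Inv-Gamma(8.49, 11.0195).
E[σ²|data] = β/(α−1) = 11.0195/7.49 = 1.4712.

1.4712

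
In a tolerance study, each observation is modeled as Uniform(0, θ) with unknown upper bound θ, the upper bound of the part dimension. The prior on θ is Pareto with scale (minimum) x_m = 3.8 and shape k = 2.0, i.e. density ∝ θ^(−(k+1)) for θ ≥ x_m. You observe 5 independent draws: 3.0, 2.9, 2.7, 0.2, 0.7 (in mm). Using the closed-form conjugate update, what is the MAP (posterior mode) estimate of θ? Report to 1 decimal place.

3.8

A Pareto(scale x_m, shape k) prior on the upper bound θ of Uniform(0, θ) is conjugate: posterior is Pareto(max(x_m, max xᵢ), k + n).
Sample maximum = 3.0; prior scale x_m = 3.8 → posterior scale = max = 3.8.
Posterior shape = 2.0 + 5 = 7.0.
The Pareto density is decreasing on [x_m, ∞), so the mode is x_m = 3.8.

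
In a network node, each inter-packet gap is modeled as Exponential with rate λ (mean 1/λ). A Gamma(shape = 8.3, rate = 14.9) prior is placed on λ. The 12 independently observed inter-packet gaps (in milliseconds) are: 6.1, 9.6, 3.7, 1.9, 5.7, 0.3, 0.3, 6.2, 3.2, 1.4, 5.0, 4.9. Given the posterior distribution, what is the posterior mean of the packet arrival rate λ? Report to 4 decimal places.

0.3212

With a Gamma(shape α, rate β) prior on the exponential rate λ, the posterior after n observations with total T = Σxᵢ is Gamma(α+n, β+T).
Sum of observations T = 48.3 milliseconds; n = 12.
Posterior: Gamma(8.3+12, 14.9+48.3) = Gamma(20.3, 63.2).
Posterior mean of λ = α/β = 20.3/63.2 = 0.3212.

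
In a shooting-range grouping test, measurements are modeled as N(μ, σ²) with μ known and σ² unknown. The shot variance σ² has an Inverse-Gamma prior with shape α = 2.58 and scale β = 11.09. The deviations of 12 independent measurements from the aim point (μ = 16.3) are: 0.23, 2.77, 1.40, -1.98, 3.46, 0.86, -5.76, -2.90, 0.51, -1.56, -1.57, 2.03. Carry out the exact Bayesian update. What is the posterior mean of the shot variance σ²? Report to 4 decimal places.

With known mean μ and an Inverse-Gamma(α, β) prior on σ², the Normal likelihood is conjugate: posterior is Inv-Gamma(α + n/2, β + Σ(xᵢ−μ)²/2).
Σ(xᵢ−μ)² = (0.23)² + (2.77)² + (1.40)² + (-1.98)² + (3.46)² + (0.86)² + (-5.76)² + (-2.90)² + (0.51)² + (-1.56)² + (-1.57)² + (2.03)² = 77.1845.
Posterior: Inv-Gamma(2.58 + 12/2, 11.09 + 77.1845/2) = Inv-Gamma(8.58, 49.68225).
E[σ²|data] = β/(α−1) = 49.68225/7.58 = 6.5544.

6.5544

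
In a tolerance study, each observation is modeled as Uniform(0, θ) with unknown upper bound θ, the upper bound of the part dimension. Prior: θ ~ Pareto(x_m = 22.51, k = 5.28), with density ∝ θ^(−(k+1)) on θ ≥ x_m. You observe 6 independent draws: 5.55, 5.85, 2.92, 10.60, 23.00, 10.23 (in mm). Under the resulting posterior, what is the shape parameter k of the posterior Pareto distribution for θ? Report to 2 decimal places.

A Pareto(scale x_m, shape k) prior on the upper bound θ of Uniform(0, θ) is conjugate: posterior is Pareto(max(x_m, max xᵢ), k + n).
Sample maximum = 23.00; prior scale x_m = 22.51 → posterior scale = max = 23.00.
Posterior shape = 5.28 + 6 = 11.28.
Posterior shape k = 11.28.

11.28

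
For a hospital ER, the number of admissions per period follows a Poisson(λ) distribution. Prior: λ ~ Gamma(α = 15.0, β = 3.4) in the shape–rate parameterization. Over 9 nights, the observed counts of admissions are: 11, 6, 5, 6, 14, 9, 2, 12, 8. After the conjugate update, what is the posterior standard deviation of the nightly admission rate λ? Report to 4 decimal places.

0.7565

With a Gamma(shape α, rate β) prior, the Poisson likelihood is conjugate: the posterior is Gamma(α + ΣXᵢ, β + n).
Sum of counts S = 73 over n = 9 nights.
Posterior: Gamma(α+S, β+n) = Gamma(15.0+73, 3.4+9) = Gamma(88.0, 12.4).
SD = √α/β = √88.0/12.4 = 0.7565.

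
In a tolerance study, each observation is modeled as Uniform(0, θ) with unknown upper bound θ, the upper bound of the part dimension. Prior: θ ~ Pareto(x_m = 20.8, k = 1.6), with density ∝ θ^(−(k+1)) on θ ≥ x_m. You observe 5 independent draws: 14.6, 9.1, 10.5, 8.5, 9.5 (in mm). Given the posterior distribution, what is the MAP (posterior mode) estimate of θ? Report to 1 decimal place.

20.8

A Pareto(scale x_m, shape k) prior on the upper bound θ of Uniform(0, θ) is conjugate: posterior is Pareto(max(x_m, max xᵢ), k + n).
Sample maximum = 14.6; prior scale x_m = 20.8 → posterior scale = max = 20.8.
Posterior shape = 1.6 + 5 = 6.6.
The Pareto density is decreasing on [x_m, ∞), so the mode is x_m = 20.8.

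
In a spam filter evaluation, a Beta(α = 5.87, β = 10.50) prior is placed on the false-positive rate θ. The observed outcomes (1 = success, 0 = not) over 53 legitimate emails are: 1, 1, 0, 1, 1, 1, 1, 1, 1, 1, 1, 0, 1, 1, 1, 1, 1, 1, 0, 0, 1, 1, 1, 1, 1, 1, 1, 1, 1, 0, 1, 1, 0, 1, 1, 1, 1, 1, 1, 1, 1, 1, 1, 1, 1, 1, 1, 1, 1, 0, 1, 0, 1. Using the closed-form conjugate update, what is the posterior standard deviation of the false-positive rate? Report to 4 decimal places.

0.0527

The Beta prior is conjugate to a Binomial/Bernoulli likelihood; the update adds successes to α and failures to β.
Posterior: Beta(α+k, β+n−k) = Beta(5.87+45, 10.50+8) = Beta(50.87, 18.50).
Var = αβ/((α+β)²(α+β+1)) = 50.87·18.50/(69.37²·70.37) = 0.00277909; SD = √0.00277909 = 0.0527.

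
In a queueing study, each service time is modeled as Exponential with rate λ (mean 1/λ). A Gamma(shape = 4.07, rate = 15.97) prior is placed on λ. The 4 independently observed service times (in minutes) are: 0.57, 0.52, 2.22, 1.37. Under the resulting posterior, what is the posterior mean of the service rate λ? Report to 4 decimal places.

With a Gamma(shape α, rate β) prior on the exponential rate λ, the posterior after n observations with total T = Σxᵢ is Gamma(α+n, β+T).
Sum of observations T = 4.68 minutes; n = 4.
Posterior: Gamma(4.07+4, 15.97+4.68) = Gamma(8.07, 20.65).
Posterior mean of λ = α/β = 8.07/20.65 = 0.3908.

0.3908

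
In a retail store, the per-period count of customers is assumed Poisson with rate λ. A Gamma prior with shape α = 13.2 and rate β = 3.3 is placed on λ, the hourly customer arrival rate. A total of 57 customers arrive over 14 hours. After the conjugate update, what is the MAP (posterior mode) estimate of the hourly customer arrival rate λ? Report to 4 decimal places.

With a Gamma(shape α, rate β) prior, the Poisson likelihood is conjugate: the posterior is Gamma(α + ΣXᵢ, β + n).
Posterior: Gamma(α+S, β+n) = Gamma(13.2+57, 3.3+14) = Gamma(70.2, 17.3).
Mode of Gamma(α,β) for α≥1 is (α−1)/β = 69.2/17.3 = 4.0000.

4.0000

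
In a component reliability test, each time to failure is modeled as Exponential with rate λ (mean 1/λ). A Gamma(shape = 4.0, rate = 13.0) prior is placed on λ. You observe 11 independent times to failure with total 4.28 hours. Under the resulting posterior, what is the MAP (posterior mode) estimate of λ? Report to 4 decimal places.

0.8102

With a Gamma(shape α, rate β) prior on the exponential rate λ, the posterior after n observations with total T = Σxᵢ is Gamma(α+n, β+T).
Posterior: Gamma(4.0+11, 13.0+4.28) = Gamma(15.0, 17.28).
Mode = (α−1)/β = 0.8102.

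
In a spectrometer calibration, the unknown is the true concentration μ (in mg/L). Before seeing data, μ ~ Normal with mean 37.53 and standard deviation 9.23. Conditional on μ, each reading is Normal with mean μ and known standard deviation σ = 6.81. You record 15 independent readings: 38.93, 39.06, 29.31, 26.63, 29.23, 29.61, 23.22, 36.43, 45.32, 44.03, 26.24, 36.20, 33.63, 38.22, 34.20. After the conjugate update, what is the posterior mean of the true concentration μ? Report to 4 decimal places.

34.1403

For Normal data with known variance σ², a Normal(μ₀, σ₀²) prior on μ is conjugate. Posterior precision = 1/σ₀² + n/σ²; posterior mean is the precision-weighted average of μ₀ and x̄.
Σxᵢ = 38.93 + 39.06 + 29.31 + 26.63 + 29.23 + 29.61 + 23.22 + 36.43 + 45.32 + 44.03 + 26.24 + 36.20 + 33.63 + 38.22 + 34.20 = 510.26, so n·x̄ = 510.26.
σ₀² = 9.23² = 85.1929, σ² = 6.81² = 46.3761; σ² + n·σ₀² = 46.3761 + 15·85.1929 = 1324.2696.
Posterior mean = (μ₀/σ₀² + n·x̄/σ²)/(1/σ₀² + n/σ²) = (σ²·μ₀ + σ₀²·n·x̄)/(σ² + n·σ₀²) = (46.3761·37.53 + 85.1929·510.26)/1324.2696 = 45211.024187/1324.2696 = 34.1403.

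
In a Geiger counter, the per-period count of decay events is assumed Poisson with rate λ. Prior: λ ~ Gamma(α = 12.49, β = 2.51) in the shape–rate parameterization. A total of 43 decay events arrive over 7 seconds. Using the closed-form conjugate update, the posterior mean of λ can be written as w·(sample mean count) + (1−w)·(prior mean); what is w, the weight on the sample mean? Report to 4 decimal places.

0.7361

With a Gamma(shape α, rate β) prior, the Poisson likelihood is conjugate: the posterior is Gamma(α + ΣXᵢ, β + n).
Posterior mean = (α₀+S)/(β₀+n) = [n/(β₀+n)]·(S/n) + [β₀/(β₀+n)]·(α₀/β₀), so only n and β₀ enter the weight.
Weight on data w = n/(β₀+n) = 7/(2.51+7) = 7/9.51 = 0.7361.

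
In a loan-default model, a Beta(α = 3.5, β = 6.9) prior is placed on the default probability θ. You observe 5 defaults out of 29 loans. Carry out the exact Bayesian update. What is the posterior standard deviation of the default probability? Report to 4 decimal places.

0.0647

The Beta prior is conjugate to a Binomial/Bernoulli likelihood; the update adds successes to α and failures to β.
Posterior: Beta(α+k, β+n−k) = Beta(3.5+5, 6.9+24) = Beta(8.5, 30.9).
Var = αβ/((α+β)²(α+β+1)) = 8.5·30.9/(39.4²·40.4) = 0.00418797; SD = √0.00418797 = 0.0647.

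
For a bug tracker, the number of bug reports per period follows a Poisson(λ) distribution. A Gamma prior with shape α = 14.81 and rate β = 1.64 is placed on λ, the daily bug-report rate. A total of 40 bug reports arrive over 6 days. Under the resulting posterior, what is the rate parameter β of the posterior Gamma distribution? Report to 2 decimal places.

7.64

With a Gamma(shape α, rate β) prior, the Poisson likelihood is conjugate: the posterior is Gamma(α + ΣXᵢ, β + n).
Posterior: Gamma(α+S, β+n) = Gamma(14.81+40, 1.64+6) = Gamma(54.81, 7.64).
Posterior β = 7.64.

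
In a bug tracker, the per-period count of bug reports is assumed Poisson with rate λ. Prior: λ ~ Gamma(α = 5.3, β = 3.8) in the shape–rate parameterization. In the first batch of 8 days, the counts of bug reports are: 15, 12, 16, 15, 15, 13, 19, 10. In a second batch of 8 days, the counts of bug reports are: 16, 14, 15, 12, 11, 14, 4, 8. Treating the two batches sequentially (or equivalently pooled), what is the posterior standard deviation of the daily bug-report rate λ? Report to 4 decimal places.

0.7393

With a Gamma(shape α, rate β) prior, the Poisson likelihood is conjugate: the posterior is Gamma(α + ΣXᵢ, β + n).
Batch 1: sum of counts S = 115 over n = 8 days.
After batch 1: Gamma(α+S, β+n) = Gamma(5.3+115, 3.8+8) = Gamma(120.3, 11.8).
Batch 2: sum of counts S = 94 over n = 8 days.
After batch 2: Gamma(α+S, β+n) = Gamma(120.3+94, 11.8+8) = Gamma(214.3, 19.8).
SD = √α/β = √214.3/19.8 = 0.7393.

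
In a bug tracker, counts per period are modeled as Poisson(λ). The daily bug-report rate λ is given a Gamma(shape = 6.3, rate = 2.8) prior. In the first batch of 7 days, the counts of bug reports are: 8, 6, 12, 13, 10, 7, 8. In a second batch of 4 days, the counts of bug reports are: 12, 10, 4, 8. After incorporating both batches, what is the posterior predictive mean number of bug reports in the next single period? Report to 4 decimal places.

With a Gamma(shape α, rate β) prior, the Poisson likelihood is conjugate: the posterior is Gamma(α + ΣXᵢ, β + n).
Batch 1: sum of counts S = 64 over n = 7 days.
After batch 1: Gamma(α+S, β+n) = Gamma(6.3+64, 2.8+7) = Gamma(70.3, 9.8).
Batch 2: sum of counts S = 34 over n = 4 days.
After batch 2: Gamma(α+S, β+n) = Gamma(70.3+34, 9.8+4) = Gamma(104.3, 13.8).
The predictive distribution for one future period is NegBinom with mean α/β = 7.5580.

7.5580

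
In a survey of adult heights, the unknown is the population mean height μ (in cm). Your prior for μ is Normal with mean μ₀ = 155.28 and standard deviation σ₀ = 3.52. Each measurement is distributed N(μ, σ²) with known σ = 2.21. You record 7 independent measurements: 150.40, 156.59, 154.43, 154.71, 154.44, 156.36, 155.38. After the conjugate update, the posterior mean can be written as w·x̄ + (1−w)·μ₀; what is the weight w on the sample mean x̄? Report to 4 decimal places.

For Normal data with known variance σ², a Normal(μ₀, σ₀²) prior on μ is conjugate. Posterior precision = 1/σ₀² + n/σ²; posterior mean is the precision-weighted average of μ₀ and x̄.
σ₀² = 3.52² = 12.3904, σ² = 2.21² = 4.8841. Prior precision 1/σ₀² = 1/12.3904; data precision n/σ² = 7/4.8841.
w = (n/σ²)/(1/σ₀² + n/σ²) = n·σ₀²/(σ² + n·σ₀²) = 7·12.3904/(4.8841 + 7·12.3904) = 86.7328/91.6169 = 0.9467.

0.9467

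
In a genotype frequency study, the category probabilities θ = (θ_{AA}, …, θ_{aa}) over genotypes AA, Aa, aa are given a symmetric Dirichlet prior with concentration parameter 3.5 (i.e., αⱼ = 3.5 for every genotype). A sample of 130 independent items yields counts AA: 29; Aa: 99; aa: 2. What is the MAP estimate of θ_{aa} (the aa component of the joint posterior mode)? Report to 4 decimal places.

The Dirichlet prior is conjugate to the Multinomial likelihood: each posterior αⱼ = prior αⱼ + observed count nⱼ.
Posterior concentration: (32.5, 102.5, 5.5), total = 140.5.
Joint mode component: (α_{aa}−1)/(Σα−K) = 4.5/137.5 = 0.0327.

0.0327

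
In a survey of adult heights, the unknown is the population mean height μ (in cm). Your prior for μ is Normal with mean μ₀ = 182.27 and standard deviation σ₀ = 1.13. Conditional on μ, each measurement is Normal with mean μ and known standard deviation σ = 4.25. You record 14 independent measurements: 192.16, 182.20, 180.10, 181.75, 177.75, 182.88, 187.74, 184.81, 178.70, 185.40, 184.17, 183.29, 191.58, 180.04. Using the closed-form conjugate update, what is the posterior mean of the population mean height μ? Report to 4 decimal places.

183.0087

For Normal data with known variance σ², a Normal(μ₀, σ₀²) prior on μ is conjugate. Posterior precision = 1/σ₀² + n/σ²; posterior mean is the precision-weighted average of μ₀ and x̄.
Σxᵢ = 192.16 + 182.20 + 180.10 + 181.75 + 177.75 + 182.88 + 187.74 + 184.81 + 178.70 + 185.40 + 184.17 + 183.29 + 191.58 + 180.04 = 2572.57, so n·x̄ = 2572.57.
σ₀² = 1.13² = 1.2769, σ² = 4.25² = 18.0625; σ² + n·σ₀² = 18.0625 + 14·1.2769 = 35.9391.
Posterior mean = (μ₀/σ₀² + n·x̄/σ²)/(1/σ₀² + n/σ²) = (σ²·μ₀ + σ₀²·n·x̄)/(σ² + n·σ₀²) = (18.0625·182.27 + 1.2769·2572.57)/35.9391 = 6577.166508/35.9391 = 183.0087.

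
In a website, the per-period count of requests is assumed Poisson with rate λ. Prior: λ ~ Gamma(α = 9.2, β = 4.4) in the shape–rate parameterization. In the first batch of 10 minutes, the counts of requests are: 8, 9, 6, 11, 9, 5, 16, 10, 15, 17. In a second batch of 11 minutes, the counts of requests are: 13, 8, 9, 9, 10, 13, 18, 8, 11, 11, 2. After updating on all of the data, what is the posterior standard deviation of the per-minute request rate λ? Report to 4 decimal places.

0.5934

With a Gamma(shape α, rate β) prior, the Poisson likelihood is conjugate: the posterior is Gamma(α + ΣXᵢ, β + n).
Batch 1: sum of counts S = 106 over n = 10 minutes.
After batch 1: Gamma(α+S, β+n) = Gamma(9.2+106, 4.4+10) = Gamma(115.2, 14.4).
Batch 2: sum of counts S = 112 over n = 11 minutes.
After batch 2: Gamma(α+S, β+n) = Gamma(115.2+112, 14.4+11) = Gamma(227.2, 25.4).
SD = √α/β = √227.2/25.4 = 0.5934.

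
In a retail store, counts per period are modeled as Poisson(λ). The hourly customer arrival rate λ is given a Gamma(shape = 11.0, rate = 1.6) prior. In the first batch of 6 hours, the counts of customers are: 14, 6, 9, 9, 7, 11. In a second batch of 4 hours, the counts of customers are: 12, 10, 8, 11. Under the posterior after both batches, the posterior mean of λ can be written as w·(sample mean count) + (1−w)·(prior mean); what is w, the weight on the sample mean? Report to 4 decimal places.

0.8621

With a Gamma(shape α, rate β) prior, the Poisson likelihood is conjugate: the posterior is Gamma(α + ΣXᵢ, β + n).
Total number of hours: n = 6 + 4 = 10.
Posterior mean = (α₀+S)/(β₀+n) = [n/(β₀+n)]·(S/n) + [β₀/(β₀+n)]·(α₀/β₀), so only n and β₀ enter the weight.
Weight on data w = n/(β₀+n) = 10/(1.6+10) = 10/11.6 = 0.8621.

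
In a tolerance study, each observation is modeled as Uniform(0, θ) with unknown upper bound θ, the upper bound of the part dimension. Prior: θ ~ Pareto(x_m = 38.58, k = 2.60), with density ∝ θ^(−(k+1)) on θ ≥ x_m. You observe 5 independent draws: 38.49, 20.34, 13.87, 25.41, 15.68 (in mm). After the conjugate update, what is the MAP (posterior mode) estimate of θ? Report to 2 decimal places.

A Pareto(scale x_m, shape k) prior on the upper bound θ of Uniform(0, θ) is conjugate: posterior is Pareto(max(x_m, max xᵢ), k + n).
Sample maximum = 38.49; prior scale x_m = 38.58 → posterior scale = max = 38.58.
Posterior shape = 2.60 + 5 = 7.60.
The Pareto density is decreasing on [x_m, ∞), so the mode is x_m = 38.58.

38.58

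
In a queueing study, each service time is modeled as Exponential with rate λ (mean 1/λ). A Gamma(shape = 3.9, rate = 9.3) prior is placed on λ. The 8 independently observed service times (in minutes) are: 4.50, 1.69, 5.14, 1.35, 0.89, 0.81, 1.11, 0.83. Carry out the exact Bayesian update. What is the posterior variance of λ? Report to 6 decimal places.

0.018130

With a Gamma(shape α, rate β) prior on the exponential rate λ, the posterior after n observations with total T = Σxᵢ is Gamma(α+n, β+T).
Sum of observations T = 16.32 minutes; n = 8.
Posterior: Gamma(3.9+8, 9.3+16.32) = Gamma(11.9, 25.62).
Var = α/β² = 0.018130.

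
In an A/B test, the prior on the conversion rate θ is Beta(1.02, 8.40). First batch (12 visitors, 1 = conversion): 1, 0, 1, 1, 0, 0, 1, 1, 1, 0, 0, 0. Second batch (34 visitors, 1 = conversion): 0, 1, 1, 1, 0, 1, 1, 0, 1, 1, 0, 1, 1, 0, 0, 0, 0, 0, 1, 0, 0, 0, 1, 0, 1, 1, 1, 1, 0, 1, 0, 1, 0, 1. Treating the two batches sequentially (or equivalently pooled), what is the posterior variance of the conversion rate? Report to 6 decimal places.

The Beta prior is conjugate to a Binomial/Bernoulli likelihood; the update adds successes to α and failures to β.
After batch 1: Beta(1.02+6, 8.40+6) = Beta(7.02, 14.40).
After batch 2: Beta(7.02+18, 14.40+16) = Beta(25.02, 30.40).
Var = αβ/((α+β)²(α+β+1)) = 25.02·30.40/(55.42²·56.42) = 0.004389.

0.004389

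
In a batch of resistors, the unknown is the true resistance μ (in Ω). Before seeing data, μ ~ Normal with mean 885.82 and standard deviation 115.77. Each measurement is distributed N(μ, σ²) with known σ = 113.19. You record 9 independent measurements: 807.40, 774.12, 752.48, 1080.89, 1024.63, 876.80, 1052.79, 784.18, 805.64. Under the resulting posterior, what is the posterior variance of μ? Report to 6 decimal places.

For Normal data with known variance σ², a Normal(μ₀, σ₀²) prior on μ is conjugate. Posterior precision = 1/σ₀² + n/σ²; posterior mean is the precision-weighted average of μ₀ and x̄.
σ₀² = 115.77² = 13402.6929, σ² = 113.19² = 12811.9761; σ² + n·σ₀² = 12811.9761 + 9·13402.6929 = 133436.2122.
Posterior precision = 1/σ₀² + n/σ² = 1/13402.6929 + 9/12811.9761 = (σ² + n·σ₀²)/(σ₀²σ²) = 133436.2122/(13402.6929·12811.9761); posterior variance σₙ² = σ₀²σ²/(σ² + n·σ₀²) = 13402.6929·12811.9761/133436.2122 = 1286.869421.

1286.869421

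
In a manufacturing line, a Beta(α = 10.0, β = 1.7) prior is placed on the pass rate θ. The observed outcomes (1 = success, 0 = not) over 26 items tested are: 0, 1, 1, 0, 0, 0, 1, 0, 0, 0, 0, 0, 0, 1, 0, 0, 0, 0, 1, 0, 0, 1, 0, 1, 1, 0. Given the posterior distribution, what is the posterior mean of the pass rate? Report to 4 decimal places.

The Beta prior is conjugate to a Binomial/Bernoulli likelihood; the update adds successes to α and failures to β.
Posterior: Beta(α+k, β+n−k) = Beta(10.0+8, 1.7+18) = Beta(18.0, 19.7).
Posterior mean = α/(α+β) = 18.0/37.7 = 0.4775.

0.4775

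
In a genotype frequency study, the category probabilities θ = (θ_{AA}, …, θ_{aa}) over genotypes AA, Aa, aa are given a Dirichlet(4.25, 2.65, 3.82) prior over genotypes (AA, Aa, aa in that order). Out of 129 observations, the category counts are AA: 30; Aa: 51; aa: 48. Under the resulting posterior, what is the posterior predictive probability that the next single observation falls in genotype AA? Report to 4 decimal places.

The Dirichlet prior is conjugate to the Multinomial likelihood: each posterior αⱼ = prior αⱼ + observed count nⱼ.
Posterior concentration: (34.25, 53.65, 51.82), total = 139.72.
P(next = AA | data) = α_{AA}/Σα = 0.2451.

0.2451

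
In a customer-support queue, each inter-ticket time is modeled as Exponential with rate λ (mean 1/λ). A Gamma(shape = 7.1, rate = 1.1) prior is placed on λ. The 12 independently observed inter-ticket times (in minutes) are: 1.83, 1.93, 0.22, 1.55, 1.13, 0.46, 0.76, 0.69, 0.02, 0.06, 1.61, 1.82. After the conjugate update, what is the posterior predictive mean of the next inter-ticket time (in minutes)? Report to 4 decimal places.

With a Gamma(shape α, rate β) prior on the exponential rate λ, the posterior after n observations with total T = Σxᵢ is Gamma(α+n, β+T).
Sum of observations T = 12.08 minutes; n = 12.
Posterior: Gamma(7.1+12, 1.1+12.08) = Gamma(19.1, 13.18).
The predictive distribution for the next observation is Lomax; its mean is β/(α−1) = 13.18/18.1 = 0.7282.

0.7282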